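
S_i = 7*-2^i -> [7, -14, 28, -56, 112]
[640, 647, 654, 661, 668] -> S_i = 640 + 7*i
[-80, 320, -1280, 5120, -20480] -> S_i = -80*-4^i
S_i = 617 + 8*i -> [617, 625, 633, 641, 649]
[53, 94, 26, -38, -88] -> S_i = Random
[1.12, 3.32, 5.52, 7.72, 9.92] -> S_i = 1.12 + 2.20*i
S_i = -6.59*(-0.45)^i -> [-6.59, 2.97, -1.33, 0.6, -0.27]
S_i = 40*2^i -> [40, 80, 160, 320, 640]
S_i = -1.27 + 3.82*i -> [-1.27, 2.55, 6.37, 10.19, 14.01]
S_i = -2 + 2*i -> [-2, 0, 2, 4, 6]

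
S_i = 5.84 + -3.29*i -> [5.84, 2.55, -0.74, -4.03, -7.32]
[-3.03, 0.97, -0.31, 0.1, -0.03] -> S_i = -3.03*(-0.32)^i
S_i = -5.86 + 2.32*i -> [-5.86, -3.54, -1.22, 1.1, 3.42]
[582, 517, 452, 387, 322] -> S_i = 582 + -65*i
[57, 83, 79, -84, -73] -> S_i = Random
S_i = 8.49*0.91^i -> [8.49, 7.73, 7.03, 6.4, 5.82]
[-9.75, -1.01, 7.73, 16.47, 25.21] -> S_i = -9.75 + 8.74*i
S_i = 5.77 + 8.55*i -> [5.77, 14.32, 22.87, 31.42, 39.97]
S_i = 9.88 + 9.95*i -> [9.88, 19.83, 29.78, 39.73, 49.68]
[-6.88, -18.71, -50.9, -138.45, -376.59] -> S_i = -6.88*2.72^i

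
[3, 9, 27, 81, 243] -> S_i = 3*3^i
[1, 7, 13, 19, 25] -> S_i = 1 + 6*i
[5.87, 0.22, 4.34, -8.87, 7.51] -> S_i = Random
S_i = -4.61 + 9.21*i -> [-4.61, 4.6, 13.81, 23.02, 32.23]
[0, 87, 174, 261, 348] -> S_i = 0 + 87*i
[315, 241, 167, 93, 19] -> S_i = 315 + -74*i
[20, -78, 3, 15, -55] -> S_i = Random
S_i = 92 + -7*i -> [92, 85, 78, 71, 64]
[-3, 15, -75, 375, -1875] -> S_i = -3*-5^i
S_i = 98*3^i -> [98, 294, 882, 2646, 7938]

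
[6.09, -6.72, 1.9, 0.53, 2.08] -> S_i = Random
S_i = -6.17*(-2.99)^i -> [-6.17, 18.45, -55.16, 164.93, -493.14]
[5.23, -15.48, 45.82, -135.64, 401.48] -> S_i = 5.23*(-2.96)^i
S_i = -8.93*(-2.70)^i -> [-8.93, 24.11, -65.1, 175.77, -474.58]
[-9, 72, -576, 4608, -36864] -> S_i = -9*-8^i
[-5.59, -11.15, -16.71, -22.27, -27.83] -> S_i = -5.59 + -5.56*i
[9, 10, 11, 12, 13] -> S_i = 9 + 1*i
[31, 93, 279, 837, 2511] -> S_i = 31*3^i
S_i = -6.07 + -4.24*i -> [-6.07, -10.31, -14.55, -18.79, -23.03]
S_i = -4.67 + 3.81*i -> [-4.67, -0.86, 2.95, 6.76, 10.57]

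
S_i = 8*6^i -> [8, 48, 288, 1728, 10368]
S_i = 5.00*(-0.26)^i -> [5.0, -1.3, 0.34, -0.09, 0.02]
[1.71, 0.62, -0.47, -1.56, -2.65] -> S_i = 1.71 + -1.09*i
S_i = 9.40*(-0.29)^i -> [9.4, -2.73, 0.79, -0.23, 0.07]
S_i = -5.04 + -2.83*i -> [-5.04, -7.87, -10.7, -13.53, -16.36]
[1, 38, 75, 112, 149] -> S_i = 1 + 37*i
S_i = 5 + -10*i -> [5, -5, -15, -25, -35]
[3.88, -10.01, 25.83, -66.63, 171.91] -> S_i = 3.88*(-2.58)^i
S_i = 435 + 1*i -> [435, 436, 437, 438, 439]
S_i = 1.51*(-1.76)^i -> [1.51, -2.66, 4.68, -8.23, 14.49]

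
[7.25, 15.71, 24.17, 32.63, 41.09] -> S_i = 7.25 + 8.46*i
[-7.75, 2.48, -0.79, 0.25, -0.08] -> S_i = -7.75*(-0.32)^i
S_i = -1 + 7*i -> [-1, 6, 13, 20, 27]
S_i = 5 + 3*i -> [5, 8, 11, 14, 17]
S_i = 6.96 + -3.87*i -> [6.96, 3.09, -0.78, -4.65, -8.52]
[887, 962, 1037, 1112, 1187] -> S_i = 887 + 75*i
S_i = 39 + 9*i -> [39, 48, 57, 66, 75]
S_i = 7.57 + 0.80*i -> [7.57, 8.37, 9.17, 9.97, 10.77]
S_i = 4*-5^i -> [4, -20, 100, -500, 2500]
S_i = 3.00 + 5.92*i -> [3.0, 8.92, 14.84, 20.76, 26.68]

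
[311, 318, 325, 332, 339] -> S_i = 311 + 7*i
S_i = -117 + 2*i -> [-117, -115, -113, -111, -109]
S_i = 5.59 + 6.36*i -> [5.59, 11.95, 18.31, 24.67, 31.03]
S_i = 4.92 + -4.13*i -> [4.92, 0.79, -3.34, -7.47, -11.6]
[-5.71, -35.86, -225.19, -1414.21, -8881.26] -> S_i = -5.71*6.28^i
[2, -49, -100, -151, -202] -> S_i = 2 + -51*i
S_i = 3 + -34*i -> [3, -31, -65, -99, -133]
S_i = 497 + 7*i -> [497, 504, 511, 518, 525]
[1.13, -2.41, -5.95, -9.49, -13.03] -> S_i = 1.13 + -3.54*i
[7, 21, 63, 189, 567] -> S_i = 7*3^i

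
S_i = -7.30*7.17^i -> [-7.3, -52.34, -375.28, -2690.79, -19292.99]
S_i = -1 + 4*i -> [-1, 3, 7, 11, 15]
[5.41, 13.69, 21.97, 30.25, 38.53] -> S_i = 5.41 + 8.28*i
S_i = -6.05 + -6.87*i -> [-6.05, -12.92, -19.79, -26.66, -33.53]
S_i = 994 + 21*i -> [994, 1015, 1036, 1057, 1078]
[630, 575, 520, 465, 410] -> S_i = 630 + -55*i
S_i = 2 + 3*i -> [2, 5, 8, 11, 14]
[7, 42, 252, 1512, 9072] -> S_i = 7*6^i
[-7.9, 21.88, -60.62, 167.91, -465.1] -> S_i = -7.90*(-2.77)^i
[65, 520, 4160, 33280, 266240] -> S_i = 65*8^i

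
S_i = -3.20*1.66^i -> [-3.2, -5.31, -8.82, -14.64, -24.3]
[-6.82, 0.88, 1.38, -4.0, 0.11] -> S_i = Random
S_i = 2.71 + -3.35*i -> [2.71, -0.64, -3.99, -7.34, -10.69]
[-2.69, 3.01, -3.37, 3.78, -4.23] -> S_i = -2.69*(-1.12)^i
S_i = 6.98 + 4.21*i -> [6.98, 11.19, 15.4, 19.61, 23.82]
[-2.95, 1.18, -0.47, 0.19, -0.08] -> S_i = -2.95*(-0.40)^i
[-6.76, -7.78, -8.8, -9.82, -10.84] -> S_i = -6.76 + -1.02*i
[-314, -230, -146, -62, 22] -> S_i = -314 + 84*i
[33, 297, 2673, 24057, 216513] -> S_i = 33*9^i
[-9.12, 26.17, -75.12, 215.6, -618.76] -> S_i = -9.12*(-2.87)^i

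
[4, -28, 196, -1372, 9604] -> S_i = 4*-7^i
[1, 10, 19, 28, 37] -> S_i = 1 + 9*i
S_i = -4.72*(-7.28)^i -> [-4.72, 34.36, -250.15, 1821.11, -13257.68]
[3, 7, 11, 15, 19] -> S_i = 3 + 4*i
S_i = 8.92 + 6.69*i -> [8.92, 15.61, 22.3, 28.99, 35.68]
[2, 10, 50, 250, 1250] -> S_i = 2*5^i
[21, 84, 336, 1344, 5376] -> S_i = 21*4^i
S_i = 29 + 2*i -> [29, 31, 33, 35, 37]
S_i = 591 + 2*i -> [591, 593, 595, 597, 599]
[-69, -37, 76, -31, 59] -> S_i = Random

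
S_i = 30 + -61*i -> [30, -31, -92, -153, -214]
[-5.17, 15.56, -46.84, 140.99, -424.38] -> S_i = -5.17*(-3.01)^i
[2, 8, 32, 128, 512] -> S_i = 2*4^i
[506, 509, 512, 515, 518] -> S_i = 506 + 3*i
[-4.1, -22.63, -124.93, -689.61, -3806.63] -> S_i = -4.10*5.52^i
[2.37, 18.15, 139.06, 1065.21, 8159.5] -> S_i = 2.37*7.66^i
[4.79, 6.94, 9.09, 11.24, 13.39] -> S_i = 4.79 + 2.15*i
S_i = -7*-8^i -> [-7, 56, -448, 3584, -28672]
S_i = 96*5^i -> [96, 480, 2400, 12000, 60000]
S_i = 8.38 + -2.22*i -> [8.38, 6.16, 3.94, 1.72, -0.5]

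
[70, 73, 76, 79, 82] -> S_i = 70 + 3*i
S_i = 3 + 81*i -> [3, 84, 165, 246, 327]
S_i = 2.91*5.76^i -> [2.91, 16.76, 96.55, 556.11, 3203.19]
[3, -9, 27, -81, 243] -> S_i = 3*-3^i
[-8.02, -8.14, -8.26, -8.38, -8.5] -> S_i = -8.02 + -0.12*i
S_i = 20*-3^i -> [20, -60, 180, -540, 1620]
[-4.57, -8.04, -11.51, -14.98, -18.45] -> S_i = -4.57 + -3.47*i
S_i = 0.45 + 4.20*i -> [0.45, 4.65, 8.85, 13.05, 17.25]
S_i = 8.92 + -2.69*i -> [8.92, 6.23, 3.54, 0.85, -1.84]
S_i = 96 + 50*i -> [96, 146, 196, 246, 296]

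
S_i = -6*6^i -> [-6, -36, -216, -1296, -7776]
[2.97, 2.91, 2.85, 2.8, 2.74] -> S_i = 2.97*0.98^i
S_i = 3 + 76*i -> [3, 79, 155, 231, 307]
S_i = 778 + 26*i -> [778, 804, 830, 856, 882]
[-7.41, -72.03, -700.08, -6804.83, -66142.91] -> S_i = -7.41*9.72^i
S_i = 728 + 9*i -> [728, 737, 746, 755, 764]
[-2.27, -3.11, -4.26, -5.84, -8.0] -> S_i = -2.27*1.37^i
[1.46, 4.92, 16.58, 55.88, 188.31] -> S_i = 1.46*3.37^i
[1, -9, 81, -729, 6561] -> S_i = 1*-9^i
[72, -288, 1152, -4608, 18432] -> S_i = 72*-4^i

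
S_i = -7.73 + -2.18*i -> [-7.73, -9.91, -12.09, -14.27, -16.45]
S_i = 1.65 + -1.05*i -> [1.65, 0.6, -0.45, -1.5, -2.55]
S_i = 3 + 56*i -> [3, 59, 115, 171, 227]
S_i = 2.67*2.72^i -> [2.67, 7.26, 19.75, 53.73, 146.15]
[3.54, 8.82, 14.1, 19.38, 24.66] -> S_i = 3.54 + 5.28*i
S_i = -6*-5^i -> [-6, 30, -150, 750, -3750]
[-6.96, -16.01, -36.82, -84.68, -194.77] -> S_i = -6.96*2.30^i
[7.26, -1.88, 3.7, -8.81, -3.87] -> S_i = Random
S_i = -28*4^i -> [-28, -112, -448, -1792, -7168]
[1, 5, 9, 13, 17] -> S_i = 1 + 4*i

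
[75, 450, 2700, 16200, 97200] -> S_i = 75*6^i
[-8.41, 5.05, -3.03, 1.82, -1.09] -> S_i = -8.41*(-0.60)^i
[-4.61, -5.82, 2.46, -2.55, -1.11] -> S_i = Random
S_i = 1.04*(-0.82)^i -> [1.04, -0.85, 0.7, -0.57, 0.47]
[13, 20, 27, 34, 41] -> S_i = 13 + 7*i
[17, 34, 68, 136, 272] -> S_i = 17*2^i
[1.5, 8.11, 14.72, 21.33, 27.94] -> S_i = 1.50 + 6.61*i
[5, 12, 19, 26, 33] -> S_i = 5 + 7*i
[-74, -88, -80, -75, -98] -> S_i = Random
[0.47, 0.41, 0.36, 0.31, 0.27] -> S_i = 0.47*0.87^i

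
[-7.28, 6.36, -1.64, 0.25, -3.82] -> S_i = Random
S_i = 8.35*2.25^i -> [8.35, 18.79, 42.27, 95.11, 214.0]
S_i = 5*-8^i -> [5, -40, 320, -2560, 20480]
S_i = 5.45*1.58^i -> [5.45, 8.61, 13.61, 21.5, 33.96]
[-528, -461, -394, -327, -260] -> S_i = -528 + 67*i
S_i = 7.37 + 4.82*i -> [7.37, 12.19, 17.01, 21.83, 26.65]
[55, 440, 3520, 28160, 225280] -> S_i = 55*8^i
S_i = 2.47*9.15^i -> [2.47, 22.6, 206.79, 1892.17, 17313.36]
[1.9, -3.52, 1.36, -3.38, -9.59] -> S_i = Random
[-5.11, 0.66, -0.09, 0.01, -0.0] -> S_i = -5.11*(-0.13)^i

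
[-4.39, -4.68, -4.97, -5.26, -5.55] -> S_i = -4.39 + -0.29*i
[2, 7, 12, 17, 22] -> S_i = 2 + 5*i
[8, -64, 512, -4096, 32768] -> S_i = 8*-8^i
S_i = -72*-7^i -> [-72, 504, -3528, 24696, -172872]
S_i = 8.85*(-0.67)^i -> [8.85, -5.93, 3.97, -2.66, 1.78]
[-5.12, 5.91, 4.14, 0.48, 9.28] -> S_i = Random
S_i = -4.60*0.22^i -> [-4.6, -1.01, -0.22, -0.05, -0.01]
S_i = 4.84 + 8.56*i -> [4.84, 13.4, 21.96, 30.52, 39.08]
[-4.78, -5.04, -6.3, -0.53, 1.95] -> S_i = Random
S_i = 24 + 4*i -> [24, 28, 32, 36, 40]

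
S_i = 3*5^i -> [3, 15, 75, 375, 1875]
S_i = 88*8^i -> [88, 704, 5632, 45056, 360448]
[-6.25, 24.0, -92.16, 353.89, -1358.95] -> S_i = -6.25*(-3.84)^i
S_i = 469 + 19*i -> [469, 488, 507, 526, 545]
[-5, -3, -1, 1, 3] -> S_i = -5 + 2*i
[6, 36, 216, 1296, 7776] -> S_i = 6*6^i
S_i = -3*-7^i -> [-3, 21, -147, 1029, -7203]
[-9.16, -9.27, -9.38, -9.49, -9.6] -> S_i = -9.16 + -0.11*i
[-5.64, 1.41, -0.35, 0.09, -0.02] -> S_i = -5.64*(-0.25)^i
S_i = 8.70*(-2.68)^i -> [8.7, -23.32, 62.49, -167.46, 448.81]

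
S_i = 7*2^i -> [7, 14, 28, 56, 112]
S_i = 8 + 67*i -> [8, 75, 142, 209, 276]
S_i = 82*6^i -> [82, 492, 2952, 17712, 106272]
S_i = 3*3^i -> [3, 9, 27, 81, 243]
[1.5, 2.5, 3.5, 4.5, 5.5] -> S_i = 1.50 + 1.00*i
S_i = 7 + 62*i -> [7, 69, 131, 193, 255]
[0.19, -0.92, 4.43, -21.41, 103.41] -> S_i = 0.19*(-4.83)^i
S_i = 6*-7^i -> [6, -42, 294, -2058, 14406]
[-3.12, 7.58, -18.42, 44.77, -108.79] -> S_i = -3.12*(-2.43)^i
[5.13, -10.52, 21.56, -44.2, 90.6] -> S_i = 5.13*(-2.05)^i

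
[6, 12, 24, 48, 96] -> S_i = 6*2^i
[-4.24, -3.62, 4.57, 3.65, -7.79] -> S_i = Random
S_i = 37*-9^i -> [37, -333, 2997, -26973, 242757]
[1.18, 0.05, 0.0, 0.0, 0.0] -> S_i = 1.18*0.04^i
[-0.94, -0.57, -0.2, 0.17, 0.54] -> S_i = -0.94 + 0.37*i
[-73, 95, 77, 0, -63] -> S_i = Random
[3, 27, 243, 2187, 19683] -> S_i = 3*9^i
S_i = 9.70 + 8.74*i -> [9.7, 18.44, 27.18, 35.92, 44.66]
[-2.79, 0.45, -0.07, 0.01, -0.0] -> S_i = -2.79*(-0.16)^i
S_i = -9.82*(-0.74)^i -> [-9.82, 7.27, -5.38, 3.98, -2.94]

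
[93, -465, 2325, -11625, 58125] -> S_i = 93*-5^i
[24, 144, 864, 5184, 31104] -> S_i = 24*6^i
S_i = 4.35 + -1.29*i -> [4.35, 3.06, 1.77, 0.48, -0.81]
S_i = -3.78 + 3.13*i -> [-3.78, -0.65, 2.48, 5.61, 8.74]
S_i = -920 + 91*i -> [-920, -829, -738, -647, -556]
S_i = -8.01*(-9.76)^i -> [-8.01, 78.18, -763.01, 7447.01, -72682.82]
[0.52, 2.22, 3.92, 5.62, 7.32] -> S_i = 0.52 + 1.70*i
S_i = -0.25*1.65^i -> [-0.25, -0.41, -0.68, -1.12, -1.85]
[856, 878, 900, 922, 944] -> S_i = 856 + 22*i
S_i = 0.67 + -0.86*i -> [0.67, -0.19, -1.05, -1.91, -2.77]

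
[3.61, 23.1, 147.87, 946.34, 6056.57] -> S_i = 3.61*6.40^i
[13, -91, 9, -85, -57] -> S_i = Random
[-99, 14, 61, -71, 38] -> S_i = Random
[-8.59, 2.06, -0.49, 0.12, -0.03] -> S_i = -8.59*(-0.24)^i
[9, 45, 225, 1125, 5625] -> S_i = 9*5^i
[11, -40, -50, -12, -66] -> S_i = Random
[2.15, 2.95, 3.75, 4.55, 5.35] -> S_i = 2.15 + 0.80*i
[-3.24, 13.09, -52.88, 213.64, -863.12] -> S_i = -3.24*(-4.04)^i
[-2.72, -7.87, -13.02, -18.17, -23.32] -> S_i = -2.72 + -5.15*i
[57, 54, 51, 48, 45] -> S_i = 57 + -3*i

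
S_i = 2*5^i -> [2, 10, 50, 250, 1250]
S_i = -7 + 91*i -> [-7, 84, 175, 266, 357]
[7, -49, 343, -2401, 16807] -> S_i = 7*-7^i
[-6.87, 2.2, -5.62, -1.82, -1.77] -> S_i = Random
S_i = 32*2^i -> [32, 64, 128, 256, 512]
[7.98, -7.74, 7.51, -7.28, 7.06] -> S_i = 7.98*(-0.97)^i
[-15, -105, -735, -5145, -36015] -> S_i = -15*7^i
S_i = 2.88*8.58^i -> [2.88, 24.71, 212.02, 1819.09, 15607.8]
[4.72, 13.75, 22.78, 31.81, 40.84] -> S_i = 4.72 + 9.03*i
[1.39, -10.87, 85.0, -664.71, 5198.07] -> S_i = 1.39*(-7.82)^i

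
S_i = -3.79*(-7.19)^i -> [-3.79, 27.25, -195.93, 1408.72, -10128.72]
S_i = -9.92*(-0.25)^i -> [-9.92, 2.48, -0.62, 0.16, -0.04]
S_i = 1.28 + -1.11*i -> [1.28, 0.17, -0.94, -2.05, -3.16]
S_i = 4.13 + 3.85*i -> [4.13, 7.98, 11.83, 15.68, 19.53]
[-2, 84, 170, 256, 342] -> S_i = -2 + 86*i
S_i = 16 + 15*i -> [16, 31, 46, 61, 76]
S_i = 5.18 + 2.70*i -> [5.18, 7.88, 10.58, 13.28, 15.98]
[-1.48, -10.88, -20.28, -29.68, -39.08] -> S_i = -1.48 + -9.40*i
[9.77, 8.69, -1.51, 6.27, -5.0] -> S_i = Random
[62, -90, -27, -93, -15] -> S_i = Random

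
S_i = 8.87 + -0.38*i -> [8.87, 8.49, 8.11, 7.73, 7.35]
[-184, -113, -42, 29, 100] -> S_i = -184 + 71*i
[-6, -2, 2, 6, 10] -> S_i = -6 + 4*i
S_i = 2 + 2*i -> [2, 4, 6, 8, 10]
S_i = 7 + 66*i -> [7, 73, 139, 205, 271]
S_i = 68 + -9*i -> [68, 59, 50, 41, 32]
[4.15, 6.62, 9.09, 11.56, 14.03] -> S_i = 4.15 + 2.47*i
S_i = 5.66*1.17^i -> [5.66, 6.62, 7.75, 9.07, 10.61]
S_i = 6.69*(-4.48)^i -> [6.69, -29.97, 134.27, -601.53, 2694.87]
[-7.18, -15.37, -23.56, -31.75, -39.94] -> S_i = -7.18 + -8.19*i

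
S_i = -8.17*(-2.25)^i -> [-8.17, 18.38, -41.36, 93.06, -209.39]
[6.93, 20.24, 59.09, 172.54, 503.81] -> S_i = 6.93*2.92^i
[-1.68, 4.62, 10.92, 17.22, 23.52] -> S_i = -1.68 + 6.30*i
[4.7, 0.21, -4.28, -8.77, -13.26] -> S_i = 4.70 + -4.49*i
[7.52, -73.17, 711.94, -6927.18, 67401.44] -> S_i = 7.52*(-9.73)^i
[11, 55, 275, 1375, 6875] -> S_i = 11*5^i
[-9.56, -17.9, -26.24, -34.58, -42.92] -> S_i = -9.56 + -8.34*i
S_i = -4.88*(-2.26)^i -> [-4.88, 11.03, -24.93, 56.33, -127.31]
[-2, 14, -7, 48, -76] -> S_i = Random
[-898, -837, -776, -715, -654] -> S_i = -898 + 61*i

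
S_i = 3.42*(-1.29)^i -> [3.42, -4.41, 5.69, -7.34, 9.47]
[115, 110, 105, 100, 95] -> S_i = 115 + -5*i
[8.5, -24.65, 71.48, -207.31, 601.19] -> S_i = 8.50*(-2.90)^i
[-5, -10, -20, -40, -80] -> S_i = -5*2^i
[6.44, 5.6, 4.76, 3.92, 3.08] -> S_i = 6.44 + -0.84*i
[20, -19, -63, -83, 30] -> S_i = Random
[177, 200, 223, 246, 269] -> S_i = 177 + 23*i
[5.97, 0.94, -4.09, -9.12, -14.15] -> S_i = 5.97 + -5.03*i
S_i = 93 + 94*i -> [93, 187, 281, 375, 469]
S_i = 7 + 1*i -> [7, 8, 9, 10, 11]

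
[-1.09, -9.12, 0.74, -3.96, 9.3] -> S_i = Random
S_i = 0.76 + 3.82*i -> [0.76, 4.58, 8.4, 12.22, 16.04]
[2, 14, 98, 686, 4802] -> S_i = 2*7^i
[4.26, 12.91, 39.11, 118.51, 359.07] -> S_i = 4.26*3.03^i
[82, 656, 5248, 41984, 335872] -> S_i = 82*8^i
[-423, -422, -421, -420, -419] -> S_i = -423 + 1*i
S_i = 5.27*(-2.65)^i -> [5.27, -13.97, 37.01, -98.07, 259.89]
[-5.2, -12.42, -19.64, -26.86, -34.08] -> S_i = -5.20 + -7.22*i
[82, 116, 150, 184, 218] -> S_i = 82 + 34*i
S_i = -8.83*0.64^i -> [-8.83, -5.65, -3.62, -2.31, -1.48]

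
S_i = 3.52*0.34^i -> [3.52, 1.2, 0.41, 0.14, 0.05]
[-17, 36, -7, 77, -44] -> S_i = Random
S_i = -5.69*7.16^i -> [-5.69, -40.74, -291.7, -2088.58, -14954.24]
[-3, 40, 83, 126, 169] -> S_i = -3 + 43*i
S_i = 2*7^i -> [2, 14, 98, 686, 4802]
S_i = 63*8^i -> [63, 504, 4032, 32256, 258048]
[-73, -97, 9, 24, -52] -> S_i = Random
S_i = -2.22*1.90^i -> [-2.22, -4.22, -8.01, -15.23, -28.93]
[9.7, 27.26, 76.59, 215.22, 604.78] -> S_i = 9.70*2.81^i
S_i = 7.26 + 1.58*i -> [7.26, 8.84, 10.42, 12.0, 13.58]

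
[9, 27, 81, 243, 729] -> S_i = 9*3^i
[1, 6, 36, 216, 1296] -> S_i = 1*6^i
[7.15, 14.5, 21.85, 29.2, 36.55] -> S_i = 7.15 + 7.35*i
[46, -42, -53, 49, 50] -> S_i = Random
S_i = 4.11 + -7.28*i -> [4.11, -3.17, -10.45, -17.73, -25.01]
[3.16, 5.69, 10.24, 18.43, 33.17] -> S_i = 3.16*1.80^i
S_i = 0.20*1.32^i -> [0.2, 0.26, 0.35, 0.46, 0.61]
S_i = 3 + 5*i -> [3, 8, 13, 18, 23]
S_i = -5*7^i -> [-5, -35, -245, -1715, -12005]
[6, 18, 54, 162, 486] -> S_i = 6*3^i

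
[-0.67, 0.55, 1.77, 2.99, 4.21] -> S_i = -0.67 + 1.22*i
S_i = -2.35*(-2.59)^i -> [-2.35, 6.09, -15.76, 40.83, -105.75]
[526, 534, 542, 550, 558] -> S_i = 526 + 8*i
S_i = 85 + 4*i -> [85, 89, 93, 97, 101]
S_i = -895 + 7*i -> [-895, -888, -881, -874, -867]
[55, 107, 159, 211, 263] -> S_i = 55 + 52*i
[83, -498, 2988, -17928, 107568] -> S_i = 83*-6^i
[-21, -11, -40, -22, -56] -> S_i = Random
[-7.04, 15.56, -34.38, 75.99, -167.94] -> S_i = -7.04*(-2.21)^i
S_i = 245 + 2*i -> [245, 247, 249, 251, 253]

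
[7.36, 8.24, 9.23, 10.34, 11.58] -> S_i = 7.36*1.12^i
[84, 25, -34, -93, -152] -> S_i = 84 + -59*i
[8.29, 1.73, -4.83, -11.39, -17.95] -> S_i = 8.29 + -6.56*i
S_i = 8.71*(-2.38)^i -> [8.71, -20.73, 49.34, -117.42, 279.46]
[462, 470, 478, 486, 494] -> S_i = 462 + 8*i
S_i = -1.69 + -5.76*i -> [-1.69, -7.45, -13.21, -18.97, -24.73]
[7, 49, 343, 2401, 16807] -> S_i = 7*7^i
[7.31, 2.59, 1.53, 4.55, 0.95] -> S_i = Random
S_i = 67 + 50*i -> [67, 117, 167, 217, 267]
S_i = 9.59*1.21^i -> [9.59, 11.6, 14.04, 16.99, 20.56]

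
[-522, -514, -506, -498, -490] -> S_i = -522 + 8*i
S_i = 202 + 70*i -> [202, 272, 342, 412, 482]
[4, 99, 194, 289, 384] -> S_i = 4 + 95*i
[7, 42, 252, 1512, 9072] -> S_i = 7*6^i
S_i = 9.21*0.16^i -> [9.21, 1.47, 0.24, 0.04, 0.01]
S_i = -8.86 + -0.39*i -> [-8.86, -9.25, -9.64, -10.03, -10.42]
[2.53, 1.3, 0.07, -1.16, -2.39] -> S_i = 2.53 + -1.23*i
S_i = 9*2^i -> [9, 18, 36, 72, 144]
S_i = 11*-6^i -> [11, -66, 396, -2376, 14256]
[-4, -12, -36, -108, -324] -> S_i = -4*3^i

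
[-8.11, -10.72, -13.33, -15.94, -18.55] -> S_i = -8.11 + -2.61*i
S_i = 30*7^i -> [30, 210, 1470, 10290, 72030]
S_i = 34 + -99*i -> [34, -65, -164, -263, -362]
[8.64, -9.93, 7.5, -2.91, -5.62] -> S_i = Random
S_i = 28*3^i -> [28, 84, 252, 756, 2268]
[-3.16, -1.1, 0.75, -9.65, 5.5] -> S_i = Random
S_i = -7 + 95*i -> [-7, 88, 183, 278, 373]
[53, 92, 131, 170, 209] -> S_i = 53 + 39*i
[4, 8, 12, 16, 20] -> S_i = 4 + 4*i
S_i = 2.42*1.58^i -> [2.42, 3.82, 6.04, 9.55, 15.08]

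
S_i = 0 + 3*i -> [0, 3, 6, 9, 12]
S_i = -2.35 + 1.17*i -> [-2.35, -1.18, -0.01, 1.16, 2.33]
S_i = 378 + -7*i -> [378, 371, 364, 357, 350]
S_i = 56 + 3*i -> [56, 59, 62, 65, 68]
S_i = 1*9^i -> [1, 9, 81, 729, 6561]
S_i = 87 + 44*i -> [87, 131, 175, 219, 263]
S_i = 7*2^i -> [7, 14, 28, 56, 112]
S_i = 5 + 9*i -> [5, 14, 23, 32, 41]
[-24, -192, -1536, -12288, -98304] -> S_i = -24*8^i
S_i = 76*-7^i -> [76, -532, 3724, -26068, 182476]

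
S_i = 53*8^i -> [53, 424, 3392, 27136, 217088]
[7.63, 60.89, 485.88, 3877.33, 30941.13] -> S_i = 7.63*7.98^i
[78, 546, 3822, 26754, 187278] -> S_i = 78*7^i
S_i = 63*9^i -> [63, 567, 5103, 45927, 413343]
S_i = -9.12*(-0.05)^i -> [-9.12, 0.46, -0.02, 0.0, -0.0]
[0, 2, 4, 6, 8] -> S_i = 0 + 2*i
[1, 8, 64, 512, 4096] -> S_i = 1*8^i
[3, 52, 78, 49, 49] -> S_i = Random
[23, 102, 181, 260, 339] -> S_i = 23 + 79*i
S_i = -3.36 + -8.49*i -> [-3.36, -11.85, -20.34, -28.83, -37.32]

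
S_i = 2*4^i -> [2, 8, 32, 128, 512]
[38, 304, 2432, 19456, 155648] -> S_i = 38*8^i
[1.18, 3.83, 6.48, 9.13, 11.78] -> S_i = 1.18 + 2.65*i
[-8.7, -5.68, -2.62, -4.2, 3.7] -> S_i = Random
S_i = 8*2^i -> [8, 16, 32, 64, 128]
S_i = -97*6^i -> [-97, -582, -3492, -20952, -125712]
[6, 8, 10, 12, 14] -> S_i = 6 + 2*i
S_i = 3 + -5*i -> [3, -2, -7, -12, -17]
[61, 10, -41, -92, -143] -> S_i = 61 + -51*i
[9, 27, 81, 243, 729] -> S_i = 9*3^i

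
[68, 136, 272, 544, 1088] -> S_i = 68*2^i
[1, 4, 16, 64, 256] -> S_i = 1*4^i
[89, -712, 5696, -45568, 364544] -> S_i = 89*-8^i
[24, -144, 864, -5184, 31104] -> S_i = 24*-6^i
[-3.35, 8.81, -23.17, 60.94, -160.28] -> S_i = -3.35*(-2.63)^i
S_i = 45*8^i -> [45, 360, 2880, 23040, 184320]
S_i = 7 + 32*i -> [7, 39, 71, 103, 135]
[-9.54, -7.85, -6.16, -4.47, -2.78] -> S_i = -9.54 + 1.69*i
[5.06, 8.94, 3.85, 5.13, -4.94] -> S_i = Random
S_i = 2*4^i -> [2, 8, 32, 128, 512]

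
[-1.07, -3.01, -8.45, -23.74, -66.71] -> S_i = -1.07*2.81^i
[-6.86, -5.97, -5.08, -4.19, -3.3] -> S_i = -6.86 + 0.89*i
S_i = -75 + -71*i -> [-75, -146, -217, -288, -359]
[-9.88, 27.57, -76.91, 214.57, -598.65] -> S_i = -9.88*(-2.79)^i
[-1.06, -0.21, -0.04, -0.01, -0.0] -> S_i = -1.06*0.20^i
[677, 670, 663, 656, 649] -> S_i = 677 + -7*i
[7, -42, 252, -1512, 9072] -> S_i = 7*-6^i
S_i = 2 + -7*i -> [2, -5, -12, -19, -26]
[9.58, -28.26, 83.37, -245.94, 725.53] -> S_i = 9.58*(-2.95)^i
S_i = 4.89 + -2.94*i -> [4.89, 1.95, -0.99, -3.93, -6.87]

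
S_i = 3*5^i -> [3, 15, 75, 375, 1875]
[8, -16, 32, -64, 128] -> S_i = 8*-2^i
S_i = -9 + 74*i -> [-9, 65, 139, 213, 287]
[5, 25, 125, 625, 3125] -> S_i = 5*5^i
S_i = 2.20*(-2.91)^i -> [2.2, -6.4, 18.63, -54.21, 157.76]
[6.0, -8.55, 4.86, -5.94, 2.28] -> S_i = Random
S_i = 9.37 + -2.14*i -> [9.37, 7.23, 5.09, 2.95, 0.81]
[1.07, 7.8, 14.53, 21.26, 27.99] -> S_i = 1.07 + 6.73*i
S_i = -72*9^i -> [-72, -648, -5832, -52488, -472392]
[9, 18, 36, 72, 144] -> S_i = 9*2^i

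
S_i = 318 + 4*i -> [318, 322, 326, 330, 334]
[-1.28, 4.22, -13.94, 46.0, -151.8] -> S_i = -1.28*(-3.30)^i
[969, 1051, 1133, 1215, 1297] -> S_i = 969 + 82*i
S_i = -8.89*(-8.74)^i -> [-8.89, 77.7, -679.09, 5935.21, -51873.73]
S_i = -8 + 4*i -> [-8, -4, 0, 4, 8]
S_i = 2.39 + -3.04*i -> [2.39, -0.65, -3.69, -6.73, -9.77]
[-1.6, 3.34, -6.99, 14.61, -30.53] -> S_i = -1.60*(-2.09)^i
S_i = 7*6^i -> [7, 42, 252, 1512, 9072]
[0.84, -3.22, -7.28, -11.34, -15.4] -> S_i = 0.84 + -4.06*i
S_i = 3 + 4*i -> [3, 7, 11, 15, 19]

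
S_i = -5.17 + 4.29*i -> [-5.17, -0.88, 3.41, 7.7, 11.99]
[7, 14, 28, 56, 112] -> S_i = 7*2^i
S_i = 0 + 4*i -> [0, 4, 8, 12, 16]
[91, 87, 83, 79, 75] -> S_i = 91 + -4*i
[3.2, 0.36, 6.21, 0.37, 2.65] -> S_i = Random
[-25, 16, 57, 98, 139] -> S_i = -25 + 41*i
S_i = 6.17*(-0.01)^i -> [6.17, -0.06, 0.0, -0.0, 0.0]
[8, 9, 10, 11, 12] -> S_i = 8 + 1*i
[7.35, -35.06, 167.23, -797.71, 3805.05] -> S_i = 7.35*(-4.77)^i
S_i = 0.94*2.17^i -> [0.94, 2.04, 4.43, 9.61, 20.84]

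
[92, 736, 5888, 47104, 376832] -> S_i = 92*8^i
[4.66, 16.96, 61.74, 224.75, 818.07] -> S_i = 4.66*3.64^i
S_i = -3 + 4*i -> [-3, 1, 5, 9, 13]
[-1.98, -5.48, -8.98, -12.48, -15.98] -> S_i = -1.98 + -3.50*i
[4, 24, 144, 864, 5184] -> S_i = 4*6^i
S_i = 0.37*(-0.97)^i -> [0.37, -0.36, 0.35, -0.34, 0.33]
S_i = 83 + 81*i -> [83, 164, 245, 326, 407]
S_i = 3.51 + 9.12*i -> [3.51, 12.63, 21.75, 30.87, 39.99]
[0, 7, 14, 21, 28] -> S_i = 0 + 7*i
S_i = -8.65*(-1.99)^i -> [-8.65, 17.21, -34.25, 68.17, -135.65]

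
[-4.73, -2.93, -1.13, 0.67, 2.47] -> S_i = -4.73 + 1.80*i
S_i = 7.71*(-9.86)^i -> [7.71, -76.02, 749.56, -7390.69, 72872.23]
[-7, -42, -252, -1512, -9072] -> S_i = -7*6^i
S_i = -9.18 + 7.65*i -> [-9.18, -1.53, 6.12, 13.77, 21.42]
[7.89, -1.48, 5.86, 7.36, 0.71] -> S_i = Random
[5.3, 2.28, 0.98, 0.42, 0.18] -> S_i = 5.30*0.43^i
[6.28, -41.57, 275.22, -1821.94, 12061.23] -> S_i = 6.28*(-6.62)^i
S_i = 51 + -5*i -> [51, 46, 41, 36, 31]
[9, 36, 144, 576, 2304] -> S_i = 9*4^i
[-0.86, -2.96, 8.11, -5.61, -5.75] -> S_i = Random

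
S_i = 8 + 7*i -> [8, 15, 22, 29, 36]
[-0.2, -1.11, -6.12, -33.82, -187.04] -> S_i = -0.20*5.53^i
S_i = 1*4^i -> [1, 4, 16, 64, 256]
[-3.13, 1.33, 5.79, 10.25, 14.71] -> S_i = -3.13 + 4.46*i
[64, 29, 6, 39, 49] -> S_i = Random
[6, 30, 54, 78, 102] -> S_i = 6 + 24*i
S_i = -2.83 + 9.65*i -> [-2.83, 6.82, 16.47, 26.12, 35.77]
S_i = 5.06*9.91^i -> [5.06, 50.14, 496.93, 4924.61, 48802.84]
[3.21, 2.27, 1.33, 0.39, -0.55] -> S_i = 3.21 + -0.94*i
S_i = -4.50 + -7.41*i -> [-4.5, -11.91, -19.32, -26.73, -34.14]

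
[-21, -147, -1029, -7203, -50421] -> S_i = -21*7^i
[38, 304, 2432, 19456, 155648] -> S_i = 38*8^i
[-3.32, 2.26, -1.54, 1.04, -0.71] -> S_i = -3.32*(-0.68)^i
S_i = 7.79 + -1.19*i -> [7.79, 6.6, 5.41, 4.22, 3.03]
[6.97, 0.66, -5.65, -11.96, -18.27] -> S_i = 6.97 + -6.31*i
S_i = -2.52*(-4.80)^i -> [-2.52, 12.1, -58.06, 278.69, -1337.72]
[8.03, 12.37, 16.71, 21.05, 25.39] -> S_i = 8.03 + 4.34*i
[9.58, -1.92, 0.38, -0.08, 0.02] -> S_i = 9.58*(-0.20)^i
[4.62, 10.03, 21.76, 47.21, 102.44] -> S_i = 4.62*2.17^i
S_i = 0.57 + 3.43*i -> [0.57, 4.0, 7.43, 10.86, 14.29]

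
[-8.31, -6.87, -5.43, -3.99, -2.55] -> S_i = -8.31 + 1.44*i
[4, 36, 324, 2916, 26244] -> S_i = 4*9^i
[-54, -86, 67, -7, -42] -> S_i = Random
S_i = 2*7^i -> [2, 14, 98, 686, 4802]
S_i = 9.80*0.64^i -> [9.8, 6.27, 4.01, 2.57, 1.64]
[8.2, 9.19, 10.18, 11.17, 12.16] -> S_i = 8.20 + 0.99*i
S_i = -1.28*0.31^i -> [-1.28, -0.4, -0.12, -0.04, -0.01]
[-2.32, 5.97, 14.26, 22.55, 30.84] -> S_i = -2.32 + 8.29*i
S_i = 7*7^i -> [7, 49, 343, 2401, 16807]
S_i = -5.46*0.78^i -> [-5.46, -4.26, -3.32, -2.59, -2.02]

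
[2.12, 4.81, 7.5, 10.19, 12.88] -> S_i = 2.12 + 2.69*i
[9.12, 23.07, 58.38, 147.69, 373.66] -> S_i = 9.12*2.53^i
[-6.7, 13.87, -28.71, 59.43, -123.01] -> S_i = -6.70*(-2.07)^i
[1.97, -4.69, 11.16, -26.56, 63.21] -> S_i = 1.97*(-2.38)^i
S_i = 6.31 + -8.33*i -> [6.31, -2.02, -10.35, -18.68, -27.01]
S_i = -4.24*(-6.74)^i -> [-4.24, 28.58, -192.61, 1298.21, -8749.95]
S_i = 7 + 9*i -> [7, 16, 25, 34, 43]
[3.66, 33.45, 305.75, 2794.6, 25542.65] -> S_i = 3.66*9.14^i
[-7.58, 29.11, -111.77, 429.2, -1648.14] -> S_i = -7.58*(-3.84)^i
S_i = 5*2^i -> [5, 10, 20, 40, 80]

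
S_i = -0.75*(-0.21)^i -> [-0.75, 0.16, -0.03, 0.01, -0.0]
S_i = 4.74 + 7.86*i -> [4.74, 12.6, 20.46, 28.32, 36.18]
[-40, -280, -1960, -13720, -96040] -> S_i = -40*7^i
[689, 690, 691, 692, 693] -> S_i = 689 + 1*i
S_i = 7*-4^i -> [7, -28, 112, -448, 1792]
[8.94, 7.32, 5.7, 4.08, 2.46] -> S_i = 8.94 + -1.62*i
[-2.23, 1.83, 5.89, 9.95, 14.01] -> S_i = -2.23 + 4.06*i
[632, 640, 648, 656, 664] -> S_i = 632 + 8*i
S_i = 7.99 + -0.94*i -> [7.99, 7.05, 6.11, 5.17, 4.23]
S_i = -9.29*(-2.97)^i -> [-9.29, 27.59, -81.95, 243.38, -722.84]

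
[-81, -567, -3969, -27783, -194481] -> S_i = -81*7^i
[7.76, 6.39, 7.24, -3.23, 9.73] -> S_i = Random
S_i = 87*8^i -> [87, 696, 5568, 44544, 356352]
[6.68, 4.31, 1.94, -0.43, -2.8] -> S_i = 6.68 + -2.37*i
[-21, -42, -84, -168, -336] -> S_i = -21*2^i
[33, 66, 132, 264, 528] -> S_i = 33*2^i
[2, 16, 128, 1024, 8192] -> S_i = 2*8^i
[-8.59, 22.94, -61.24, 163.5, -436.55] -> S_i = -8.59*(-2.67)^i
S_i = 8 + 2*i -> [8, 10, 12, 14, 16]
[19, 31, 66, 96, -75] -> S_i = Random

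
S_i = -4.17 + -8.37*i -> [-4.17, -12.54, -20.91, -29.28, -37.65]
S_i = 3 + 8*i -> [3, 11, 19, 27, 35]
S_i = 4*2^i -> [4, 8, 16, 32, 64]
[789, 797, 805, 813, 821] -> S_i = 789 + 8*i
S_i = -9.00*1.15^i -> [-9.0, -10.35, -11.9, -13.69, -15.74]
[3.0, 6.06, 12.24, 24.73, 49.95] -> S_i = 3.00*2.02^i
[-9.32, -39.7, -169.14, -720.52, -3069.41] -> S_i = -9.32*4.26^i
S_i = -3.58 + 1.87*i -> [-3.58, -1.71, 0.16, 2.03, 3.9]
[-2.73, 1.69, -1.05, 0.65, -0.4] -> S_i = -2.73*(-0.62)^i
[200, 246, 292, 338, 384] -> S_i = 200 + 46*i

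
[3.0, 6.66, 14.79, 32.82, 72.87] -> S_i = 3.00*2.22^i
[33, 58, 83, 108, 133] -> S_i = 33 + 25*i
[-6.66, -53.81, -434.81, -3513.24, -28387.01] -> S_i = -6.66*8.08^i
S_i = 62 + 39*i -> [62, 101, 140, 179, 218]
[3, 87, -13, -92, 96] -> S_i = Random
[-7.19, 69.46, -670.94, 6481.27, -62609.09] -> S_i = -7.19*(-9.66)^i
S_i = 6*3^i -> [6, 18, 54, 162, 486]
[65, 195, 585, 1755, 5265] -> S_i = 65*3^i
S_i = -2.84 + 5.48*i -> [-2.84, 2.64, 8.12, 13.6, 19.08]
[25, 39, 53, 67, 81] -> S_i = 25 + 14*i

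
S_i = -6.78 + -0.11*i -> [-6.78, -6.89, -7.0, -7.11, -7.22]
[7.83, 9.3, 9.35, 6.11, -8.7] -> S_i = Random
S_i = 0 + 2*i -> [0, 2, 4, 6, 8]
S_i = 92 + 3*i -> [92, 95, 98, 101, 104]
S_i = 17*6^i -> [17, 102, 612, 3672, 22032]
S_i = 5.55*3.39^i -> [5.55, 18.81, 63.78, 216.22, 732.98]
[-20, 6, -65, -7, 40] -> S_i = Random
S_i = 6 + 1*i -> [6, 7, 8, 9, 10]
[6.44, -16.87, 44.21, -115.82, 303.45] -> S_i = 6.44*(-2.62)^i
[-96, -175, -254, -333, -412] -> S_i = -96 + -79*i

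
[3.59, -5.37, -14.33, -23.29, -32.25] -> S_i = 3.59 + -8.96*i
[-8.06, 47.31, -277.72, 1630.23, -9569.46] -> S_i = -8.06*(-5.87)^i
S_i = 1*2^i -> [1, 2, 4, 8, 16]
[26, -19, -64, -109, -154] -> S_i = 26 + -45*i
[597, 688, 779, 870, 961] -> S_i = 597 + 91*i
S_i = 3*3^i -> [3, 9, 27, 81, 243]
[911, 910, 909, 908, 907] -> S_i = 911 + -1*i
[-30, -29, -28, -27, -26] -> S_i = -30 + 1*i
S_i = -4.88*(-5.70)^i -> [-4.88, 27.82, -158.55, 903.74, -5151.33]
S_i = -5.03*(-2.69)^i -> [-5.03, 13.53, -36.4, 97.91, -263.38]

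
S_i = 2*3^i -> [2, 6, 18, 54, 162]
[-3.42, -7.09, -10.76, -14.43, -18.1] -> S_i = -3.42 + -3.67*i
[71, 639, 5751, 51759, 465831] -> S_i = 71*9^i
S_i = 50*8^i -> [50, 400, 3200, 25600, 204800]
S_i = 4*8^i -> [4, 32, 256, 2048, 16384]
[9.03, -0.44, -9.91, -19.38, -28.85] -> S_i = 9.03 + -9.47*i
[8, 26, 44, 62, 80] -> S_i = 8 + 18*i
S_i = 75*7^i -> [75, 525, 3675, 25725, 180075]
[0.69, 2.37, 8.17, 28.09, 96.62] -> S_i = 0.69*3.44^i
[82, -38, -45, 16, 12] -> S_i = Random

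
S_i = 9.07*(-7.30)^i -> [9.07, -66.21, 483.34, -3528.38, 25757.2]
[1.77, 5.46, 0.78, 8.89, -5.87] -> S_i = Random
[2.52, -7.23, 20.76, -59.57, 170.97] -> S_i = 2.52*(-2.87)^i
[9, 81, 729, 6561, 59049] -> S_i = 9*9^i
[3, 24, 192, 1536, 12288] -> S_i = 3*8^i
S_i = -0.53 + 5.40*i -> [-0.53, 4.87, 10.27, 15.67, 21.07]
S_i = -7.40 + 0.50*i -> [-7.4, -6.9, -6.4, -5.9, -5.4]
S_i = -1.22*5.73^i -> [-1.22, -6.99, -40.06, -229.52, -1315.16]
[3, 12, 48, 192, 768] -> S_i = 3*4^i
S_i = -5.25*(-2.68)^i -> [-5.25, 14.07, -37.71, 101.06, -270.83]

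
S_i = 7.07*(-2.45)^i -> [7.07, -17.32, 42.44, -103.97, 254.73]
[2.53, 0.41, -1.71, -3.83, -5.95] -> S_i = 2.53 + -2.12*i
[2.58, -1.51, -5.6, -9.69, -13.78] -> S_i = 2.58 + -4.09*i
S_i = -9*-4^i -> [-9, 36, -144, 576, -2304]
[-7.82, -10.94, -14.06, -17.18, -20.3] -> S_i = -7.82 + -3.12*i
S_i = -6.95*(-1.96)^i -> [-6.95, 13.62, -26.7, 52.33, -102.57]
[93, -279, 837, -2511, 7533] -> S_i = 93*-3^i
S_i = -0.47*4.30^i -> [-0.47, -2.02, -8.69, -37.37, -160.68]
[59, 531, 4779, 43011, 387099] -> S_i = 59*9^i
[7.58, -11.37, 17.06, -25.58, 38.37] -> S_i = 7.58*(-1.50)^i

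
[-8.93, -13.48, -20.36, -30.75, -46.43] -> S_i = -8.93*1.51^i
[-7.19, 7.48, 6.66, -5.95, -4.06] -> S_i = Random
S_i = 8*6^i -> [8, 48, 288, 1728, 10368]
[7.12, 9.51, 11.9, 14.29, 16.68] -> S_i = 7.12 + 2.39*i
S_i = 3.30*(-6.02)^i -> [3.3, -19.87, 119.59, -719.95, 4334.11]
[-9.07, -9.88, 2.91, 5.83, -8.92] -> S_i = Random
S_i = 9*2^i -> [9, 18, 36, 72, 144]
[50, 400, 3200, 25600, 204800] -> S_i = 50*8^i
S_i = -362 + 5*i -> [-362, -357, -352, -347, -342]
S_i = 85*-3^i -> [85, -255, 765, -2295, 6885]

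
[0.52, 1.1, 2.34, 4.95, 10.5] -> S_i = 0.52*2.12^i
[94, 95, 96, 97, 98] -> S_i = 94 + 1*i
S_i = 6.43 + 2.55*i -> [6.43, 8.98, 11.53, 14.08, 16.63]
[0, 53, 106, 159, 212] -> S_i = 0 + 53*i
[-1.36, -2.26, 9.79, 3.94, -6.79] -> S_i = Random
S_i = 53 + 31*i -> [53, 84, 115, 146, 177]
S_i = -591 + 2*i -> [-591, -589, -587, -585, -583]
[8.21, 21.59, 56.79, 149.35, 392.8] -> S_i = 8.21*2.63^i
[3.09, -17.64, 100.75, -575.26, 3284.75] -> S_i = 3.09*(-5.71)^i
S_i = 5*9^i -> [5, 45, 405, 3645, 32805]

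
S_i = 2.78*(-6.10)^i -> [2.78, -16.96, 103.44, -631.01, 3849.14]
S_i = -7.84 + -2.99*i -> [-7.84, -10.83, -13.82, -16.81, -19.8]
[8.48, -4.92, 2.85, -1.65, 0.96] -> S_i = 8.48*(-0.58)^i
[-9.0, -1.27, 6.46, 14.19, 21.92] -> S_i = -9.00 + 7.73*i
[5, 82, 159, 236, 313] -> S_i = 5 + 77*i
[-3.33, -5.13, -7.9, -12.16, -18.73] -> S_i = -3.33*1.54^i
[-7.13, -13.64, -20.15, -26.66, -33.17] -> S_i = -7.13 + -6.51*i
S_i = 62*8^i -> [62, 496, 3968, 31744, 253952]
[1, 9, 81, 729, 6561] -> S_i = 1*9^i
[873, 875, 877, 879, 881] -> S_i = 873 + 2*i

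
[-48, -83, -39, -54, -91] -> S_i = Random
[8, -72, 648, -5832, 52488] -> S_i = 8*-9^i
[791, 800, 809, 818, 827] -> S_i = 791 + 9*i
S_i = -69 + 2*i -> [-69, -67, -65, -63, -61]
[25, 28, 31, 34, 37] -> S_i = 25 + 3*i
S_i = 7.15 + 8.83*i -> [7.15, 15.98, 24.81, 33.64, 42.47]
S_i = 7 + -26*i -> [7, -19, -45, -71, -97]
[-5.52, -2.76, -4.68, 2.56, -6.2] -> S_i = Random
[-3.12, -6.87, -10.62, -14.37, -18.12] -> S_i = -3.12 + -3.75*i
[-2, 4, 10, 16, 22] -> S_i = -2 + 6*i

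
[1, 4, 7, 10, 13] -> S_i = 1 + 3*i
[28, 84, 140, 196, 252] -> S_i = 28 + 56*i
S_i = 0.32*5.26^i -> [0.32, 1.68, 8.85, 46.57, 244.96]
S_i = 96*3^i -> [96, 288, 864, 2592, 7776]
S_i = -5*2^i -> [-5, -10, -20, -40, -80]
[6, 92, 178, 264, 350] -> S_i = 6 + 86*i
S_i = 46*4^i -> [46, 184, 736, 2944, 11776]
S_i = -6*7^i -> [-6, -42, -294, -2058, -14406]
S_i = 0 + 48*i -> [0, 48, 96, 144, 192]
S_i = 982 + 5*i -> [982, 987, 992, 997, 1002]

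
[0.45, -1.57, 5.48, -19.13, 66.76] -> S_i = 0.45*(-3.49)^i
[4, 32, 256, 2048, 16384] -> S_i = 4*8^i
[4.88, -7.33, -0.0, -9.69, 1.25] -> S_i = Random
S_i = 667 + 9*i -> [667, 676, 685, 694, 703]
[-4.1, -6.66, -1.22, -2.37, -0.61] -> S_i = Random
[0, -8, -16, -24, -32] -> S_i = 0 + -8*i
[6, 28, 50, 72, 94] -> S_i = 6 + 22*i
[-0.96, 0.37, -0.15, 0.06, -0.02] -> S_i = -0.96*(-0.39)^i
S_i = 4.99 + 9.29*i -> [4.99, 14.28, 23.57, 32.86, 42.15]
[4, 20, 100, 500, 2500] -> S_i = 4*5^i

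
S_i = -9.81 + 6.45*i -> [-9.81, -3.36, 3.09, 9.54, 15.99]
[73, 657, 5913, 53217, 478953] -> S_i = 73*9^i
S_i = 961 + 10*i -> [961, 971, 981, 991, 1001]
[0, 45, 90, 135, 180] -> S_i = 0 + 45*i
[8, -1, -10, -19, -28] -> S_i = 8 + -9*i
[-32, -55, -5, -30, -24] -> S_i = Random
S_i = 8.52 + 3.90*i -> [8.52, 12.42, 16.32, 20.22, 24.12]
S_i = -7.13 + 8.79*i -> [-7.13, 1.66, 10.45, 19.24, 28.03]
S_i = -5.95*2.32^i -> [-5.95, -13.8, -32.03, -74.3, -172.37]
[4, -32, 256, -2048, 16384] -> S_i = 4*-8^i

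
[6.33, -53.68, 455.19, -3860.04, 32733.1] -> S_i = 6.33*(-8.48)^i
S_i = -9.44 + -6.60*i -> [-9.44, -16.04, -22.64, -29.24, -35.84]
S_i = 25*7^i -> [25, 175, 1225, 8575, 60025]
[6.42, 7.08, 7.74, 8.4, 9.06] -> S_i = 6.42 + 0.66*i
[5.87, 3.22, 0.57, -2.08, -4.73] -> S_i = 5.87 + -2.65*i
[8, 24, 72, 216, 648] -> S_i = 8*3^i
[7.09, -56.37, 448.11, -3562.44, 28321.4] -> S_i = 7.09*(-7.95)^i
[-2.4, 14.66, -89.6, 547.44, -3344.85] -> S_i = -2.40*(-6.11)^i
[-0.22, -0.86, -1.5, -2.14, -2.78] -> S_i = -0.22 + -0.64*i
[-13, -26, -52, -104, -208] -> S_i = -13*2^i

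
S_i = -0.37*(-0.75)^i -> [-0.37, 0.28, -0.21, 0.16, -0.12]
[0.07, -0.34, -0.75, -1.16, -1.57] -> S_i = 0.07 + -0.41*i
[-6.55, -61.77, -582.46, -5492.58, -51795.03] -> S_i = -6.55*9.43^i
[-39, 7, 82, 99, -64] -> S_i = Random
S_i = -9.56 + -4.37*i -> [-9.56, -13.93, -18.3, -22.67, -27.04]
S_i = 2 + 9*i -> [2, 11, 20, 29, 38]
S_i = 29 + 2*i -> [29, 31, 33, 35, 37]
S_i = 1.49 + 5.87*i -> [1.49, 7.36, 13.23, 19.1, 24.97]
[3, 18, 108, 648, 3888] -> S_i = 3*6^i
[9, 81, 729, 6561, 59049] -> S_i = 9*9^i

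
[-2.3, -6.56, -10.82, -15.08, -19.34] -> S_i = -2.30 + -4.26*i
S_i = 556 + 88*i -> [556, 644, 732, 820, 908]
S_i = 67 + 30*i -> [67, 97, 127, 157, 187]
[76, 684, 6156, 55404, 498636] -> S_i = 76*9^i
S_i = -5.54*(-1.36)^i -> [-5.54, 7.53, -10.25, 13.94, -18.95]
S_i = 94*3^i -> [94, 282, 846, 2538, 7614]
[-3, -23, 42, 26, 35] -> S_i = Random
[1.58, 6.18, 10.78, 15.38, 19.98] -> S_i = 1.58 + 4.60*i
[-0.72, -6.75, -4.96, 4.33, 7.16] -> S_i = Random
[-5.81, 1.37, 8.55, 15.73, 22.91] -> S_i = -5.81 + 7.18*i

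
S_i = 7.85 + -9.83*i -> [7.85, -1.98, -11.81, -21.64, -31.47]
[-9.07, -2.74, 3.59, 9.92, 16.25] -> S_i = -9.07 + 6.33*i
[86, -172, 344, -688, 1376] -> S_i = 86*-2^i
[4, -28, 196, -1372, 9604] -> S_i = 4*-7^i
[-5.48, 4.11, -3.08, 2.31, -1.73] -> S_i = -5.48*(-0.75)^i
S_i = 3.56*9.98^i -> [3.56, 35.53, 354.58, 3538.68, 35316.05]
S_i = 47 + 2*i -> [47, 49, 51, 53, 55]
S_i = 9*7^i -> [9, 63, 441, 3087, 21609]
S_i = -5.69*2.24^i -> [-5.69, -12.75, -28.55, -63.95, -143.25]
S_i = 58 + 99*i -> [58, 157, 256, 355, 454]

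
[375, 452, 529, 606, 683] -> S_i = 375 + 77*i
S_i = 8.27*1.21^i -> [8.27, 10.01, 12.11, 14.65, 17.73]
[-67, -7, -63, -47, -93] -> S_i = Random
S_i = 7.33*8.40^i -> [7.33, 61.57, 517.2, 4344.52, 36493.97]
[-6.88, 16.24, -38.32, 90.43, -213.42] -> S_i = -6.88*(-2.36)^i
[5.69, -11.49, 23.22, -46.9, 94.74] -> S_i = 5.69*(-2.02)^i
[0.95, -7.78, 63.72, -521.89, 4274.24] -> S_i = 0.95*(-8.19)^i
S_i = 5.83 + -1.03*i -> [5.83, 4.8, 3.77, 2.74, 1.71]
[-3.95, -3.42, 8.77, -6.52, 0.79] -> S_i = Random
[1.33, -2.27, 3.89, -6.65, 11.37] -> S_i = 1.33*(-1.71)^i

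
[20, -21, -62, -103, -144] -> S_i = 20 + -41*i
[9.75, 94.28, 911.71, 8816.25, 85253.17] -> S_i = 9.75*9.67^i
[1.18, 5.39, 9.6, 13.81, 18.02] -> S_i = 1.18 + 4.21*i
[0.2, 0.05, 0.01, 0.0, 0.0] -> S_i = 0.20*0.25^i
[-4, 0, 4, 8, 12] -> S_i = -4 + 4*i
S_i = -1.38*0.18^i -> [-1.38, -0.25, -0.04, -0.01, -0.0]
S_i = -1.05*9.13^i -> [-1.05, -9.59, -87.52, -799.1, -7295.79]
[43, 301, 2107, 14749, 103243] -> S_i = 43*7^i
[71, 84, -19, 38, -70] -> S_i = Random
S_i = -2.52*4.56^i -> [-2.52, -11.49, -52.4, -238.94, -1089.58]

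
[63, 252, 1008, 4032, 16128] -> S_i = 63*4^i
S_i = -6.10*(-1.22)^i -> [-6.1, 7.44, -9.08, 11.08, -13.51]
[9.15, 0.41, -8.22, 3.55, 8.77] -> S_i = Random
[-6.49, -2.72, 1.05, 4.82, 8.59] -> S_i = -6.49 + 3.77*i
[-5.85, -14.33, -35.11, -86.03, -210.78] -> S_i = -5.85*2.45^i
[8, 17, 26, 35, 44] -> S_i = 8 + 9*i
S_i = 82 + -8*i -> [82, 74, 66, 58, 50]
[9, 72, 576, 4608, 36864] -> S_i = 9*8^i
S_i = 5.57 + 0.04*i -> [5.57, 5.61, 5.65, 5.69, 5.73]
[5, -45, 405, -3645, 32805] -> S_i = 5*-9^i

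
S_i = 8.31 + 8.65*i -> [8.31, 16.96, 25.61, 34.26, 42.91]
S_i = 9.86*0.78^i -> [9.86, 7.69, 6.0, 4.68, 3.65]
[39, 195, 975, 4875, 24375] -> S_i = 39*5^i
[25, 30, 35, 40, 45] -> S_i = 25 + 5*i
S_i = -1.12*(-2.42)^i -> [-1.12, 2.71, -6.56, 15.87, -38.41]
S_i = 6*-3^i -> [6, -18, 54, -162, 486]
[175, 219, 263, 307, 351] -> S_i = 175 + 44*i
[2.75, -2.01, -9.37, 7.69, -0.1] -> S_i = Random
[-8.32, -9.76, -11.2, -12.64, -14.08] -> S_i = -8.32 + -1.44*i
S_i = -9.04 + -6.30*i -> [-9.04, -15.34, -21.64, -27.94, -34.24]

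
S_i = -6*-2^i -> [-6, 12, -24, 48, -96]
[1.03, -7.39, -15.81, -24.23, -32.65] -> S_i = 1.03 + -8.42*i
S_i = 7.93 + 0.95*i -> [7.93, 8.88, 9.83, 10.78, 11.73]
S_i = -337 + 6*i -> [-337, -331, -325, -319, -313]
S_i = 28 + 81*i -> [28, 109, 190, 271, 352]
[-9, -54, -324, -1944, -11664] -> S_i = -9*6^i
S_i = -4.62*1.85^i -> [-4.62, -8.55, -15.81, -29.25, -54.12]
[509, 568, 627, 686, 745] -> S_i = 509 + 59*i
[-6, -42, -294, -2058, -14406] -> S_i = -6*7^i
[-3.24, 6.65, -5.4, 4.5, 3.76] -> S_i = Random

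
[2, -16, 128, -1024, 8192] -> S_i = 2*-8^i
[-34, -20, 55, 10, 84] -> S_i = Random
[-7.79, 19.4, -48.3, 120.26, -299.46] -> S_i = -7.79*(-2.49)^i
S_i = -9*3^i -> [-9, -27, -81, -243, -729]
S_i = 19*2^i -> [19, 38, 76, 152, 304]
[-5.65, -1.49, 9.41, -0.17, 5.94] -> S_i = Random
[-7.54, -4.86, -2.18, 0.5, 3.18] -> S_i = -7.54 + 2.68*i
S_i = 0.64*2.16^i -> [0.64, 1.38, 2.99, 6.45, 13.93]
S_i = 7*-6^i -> [7, -42, 252, -1512, 9072]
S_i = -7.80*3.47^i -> [-7.8, -27.07, -93.92, -325.9, -1130.87]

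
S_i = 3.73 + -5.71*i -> [3.73, -1.98, -7.69, -13.4, -19.11]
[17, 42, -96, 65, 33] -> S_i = Random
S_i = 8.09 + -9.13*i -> [8.09, -1.04, -10.17, -19.3, -28.43]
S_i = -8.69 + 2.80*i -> [-8.69, -5.89, -3.09, -0.29, 2.51]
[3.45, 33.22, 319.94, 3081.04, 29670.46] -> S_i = 3.45*9.63^i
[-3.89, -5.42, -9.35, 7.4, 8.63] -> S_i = Random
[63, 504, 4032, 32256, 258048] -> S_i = 63*8^i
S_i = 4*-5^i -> [4, -20, 100, -500, 2500]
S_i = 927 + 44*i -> [927, 971, 1015, 1059, 1103]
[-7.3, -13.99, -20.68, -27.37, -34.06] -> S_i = -7.30 + -6.69*i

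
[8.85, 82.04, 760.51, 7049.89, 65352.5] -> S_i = 8.85*9.27^i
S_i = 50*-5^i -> [50, -250, 1250, -6250, 31250]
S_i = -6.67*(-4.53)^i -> [-6.67, 30.22, -136.87, 620.04, -2808.79]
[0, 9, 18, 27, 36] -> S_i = 0 + 9*i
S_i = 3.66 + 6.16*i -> [3.66, 9.82, 15.98, 22.14, 28.3]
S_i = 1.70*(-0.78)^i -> [1.7, -1.33, 1.03, -0.81, 0.63]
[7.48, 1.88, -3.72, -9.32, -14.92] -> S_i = 7.48 + -5.60*i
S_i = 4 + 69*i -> [4, 73, 142, 211, 280]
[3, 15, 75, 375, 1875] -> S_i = 3*5^i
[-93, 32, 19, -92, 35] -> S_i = Random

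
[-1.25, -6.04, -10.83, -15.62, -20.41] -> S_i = -1.25 + -4.79*i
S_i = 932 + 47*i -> [932, 979, 1026, 1073, 1120]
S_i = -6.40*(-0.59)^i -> [-6.4, 3.78, -2.23, 1.31, -0.78]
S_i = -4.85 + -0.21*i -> [-4.85, -5.06, -5.27, -5.48, -5.69]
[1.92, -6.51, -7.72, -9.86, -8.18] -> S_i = Random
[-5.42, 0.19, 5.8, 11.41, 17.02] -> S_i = -5.42 + 5.61*i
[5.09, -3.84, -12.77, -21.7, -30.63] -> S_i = 5.09 + -8.93*i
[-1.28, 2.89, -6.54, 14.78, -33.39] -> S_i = -1.28*(-2.26)^i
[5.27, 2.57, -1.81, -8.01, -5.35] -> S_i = Random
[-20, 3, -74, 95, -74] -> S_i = Random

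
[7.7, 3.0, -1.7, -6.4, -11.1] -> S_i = 7.70 + -4.70*i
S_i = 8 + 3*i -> [8, 11, 14, 17, 20]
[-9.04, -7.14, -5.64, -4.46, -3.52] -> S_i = -9.04*0.79^i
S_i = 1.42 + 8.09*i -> [1.42, 9.51, 17.6, 25.69, 33.78]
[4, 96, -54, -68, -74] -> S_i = Random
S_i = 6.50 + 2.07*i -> [6.5, 8.57, 10.64, 12.71, 14.78]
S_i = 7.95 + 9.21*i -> [7.95, 17.16, 26.37, 35.58, 44.79]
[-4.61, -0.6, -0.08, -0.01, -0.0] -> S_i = -4.61*0.13^i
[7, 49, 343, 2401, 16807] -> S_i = 7*7^i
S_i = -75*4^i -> [-75, -300, -1200, -4800, -19200]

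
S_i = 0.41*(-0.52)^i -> [0.41, -0.21, 0.11, -0.06, 0.03]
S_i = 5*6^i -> [5, 30, 180, 1080, 6480]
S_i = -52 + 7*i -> [-52, -45, -38, -31, -24]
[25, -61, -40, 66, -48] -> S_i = Random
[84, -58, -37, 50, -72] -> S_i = Random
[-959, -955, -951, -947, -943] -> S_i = -959 + 4*i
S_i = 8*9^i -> [8, 72, 648, 5832, 52488]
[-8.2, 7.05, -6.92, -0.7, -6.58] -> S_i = Random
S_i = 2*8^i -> [2, 16, 128, 1024, 8192]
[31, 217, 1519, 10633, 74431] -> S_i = 31*7^i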